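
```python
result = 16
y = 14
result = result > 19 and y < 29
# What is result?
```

Answer: False

Derivation:
Trace (tracking result):
result = 16  # -> result = 16
y = 14  # -> y = 14
result = result > 19 and y < 29  # -> result = False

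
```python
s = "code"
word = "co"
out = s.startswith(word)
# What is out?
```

Trace (tracking out):
s = 'code'  # -> s = 'code'
word = 'co'  # -> word = 'co'
out = s.startswith(word)  # -> out = True

Answer: True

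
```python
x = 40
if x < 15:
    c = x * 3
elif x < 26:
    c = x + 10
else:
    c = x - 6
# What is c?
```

Answer: 34

Derivation:
Trace (tracking c):
x = 40  # -> x = 40
if x < 15:  # condition is False
elif x < 26:  # condition is False
else:
    c = x - 6  # -> c = 34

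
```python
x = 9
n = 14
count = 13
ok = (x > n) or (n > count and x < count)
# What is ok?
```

Answer: True

Derivation:
Trace (tracking ok):
x = 9  # -> x = 9
n = 14  # -> n = 14
count = 13  # -> count = 13
ok = x > n or (n > count and x < count)  # -> ok = True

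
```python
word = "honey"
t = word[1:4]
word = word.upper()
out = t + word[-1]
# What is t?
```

Trace (tracking t):
word = 'honey'  # -> word = 'honey'
t = word[1:4]  # -> t = 'one'
word = word.upper()  # -> word = 'HONEY'
out = t + word[-1]  # -> out = 'oneY'

Answer: 'one'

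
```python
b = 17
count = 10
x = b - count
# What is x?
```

Trace (tracking x):
b = 17  # -> b = 17
count = 10  # -> count = 10
x = b - count  # -> x = 7

Answer: 7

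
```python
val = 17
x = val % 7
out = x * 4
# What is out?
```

Answer: 12

Derivation:
Trace (tracking out):
val = 17  # -> val = 17
x = val % 7  # -> x = 3
out = x * 4  # -> out = 12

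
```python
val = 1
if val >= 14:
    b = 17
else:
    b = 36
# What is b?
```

Trace (tracking b):
val = 1  # -> val = 1
if val >= 14:  # condition is False
else:
    b = 36  # -> b = 36

Answer: 36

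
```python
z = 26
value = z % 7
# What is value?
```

Trace (tracking value):
z = 26  # -> z = 26
value = z % 7  # -> value = 5

Answer: 5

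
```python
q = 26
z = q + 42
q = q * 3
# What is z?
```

Answer: 68

Derivation:
Trace (tracking z):
q = 26  # -> q = 26
z = q + 42  # -> z = 68
q = q * 3  # -> q = 78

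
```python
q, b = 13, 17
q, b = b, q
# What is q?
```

Trace (tracking q):
q, b = (13, 17)  # -> q = 13, b = 17
q, b = (b, q)  # -> q = 17, b = 13

Answer: 17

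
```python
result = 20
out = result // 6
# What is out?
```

Answer: 3

Derivation:
Trace (tracking out):
result = 20  # -> result = 20
out = result // 6  # -> out = 3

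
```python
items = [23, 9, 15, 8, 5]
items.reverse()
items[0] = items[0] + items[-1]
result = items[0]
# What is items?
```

Trace (tracking items):
items = [23, 9, 15, 8, 5]  # -> items = [23, 9, 15, 8, 5]
items.reverse()  # -> items = [5, 8, 15, 9, 23]
items[0] = items[0] + items[-1]  # -> items = [28, 8, 15, 9, 23]
result = items[0]  # -> result = 28

Answer: [28, 8, 15, 9, 23]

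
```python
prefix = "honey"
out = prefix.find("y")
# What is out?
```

Answer: 4

Derivation:
Trace (tracking out):
prefix = 'honey'  # -> prefix = 'honey'
out = prefix.find('y')  # -> out = 4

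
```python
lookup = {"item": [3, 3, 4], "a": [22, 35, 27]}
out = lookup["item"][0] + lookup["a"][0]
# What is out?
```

Answer: 25

Derivation:
Trace (tracking out):
lookup = {'item': [3, 3, 4], 'a': [22, 35, 27]}  # -> lookup = {'item': [3, 3, 4], 'a': [22, 35, 27]}
out = lookup['item'][0] + lookup['a'][0]  # -> out = 25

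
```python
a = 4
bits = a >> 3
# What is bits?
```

Trace (tracking bits):
a = 4  # -> a = 4
bits = a >> 3  # -> bits = 0

Answer: 0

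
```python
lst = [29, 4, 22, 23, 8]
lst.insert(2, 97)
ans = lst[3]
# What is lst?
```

Answer: [29, 4, 97, 22, 23, 8]

Derivation:
Trace (tracking lst):
lst = [29, 4, 22, 23, 8]  # -> lst = [29, 4, 22, 23, 8]
lst.insert(2, 97)  # -> lst = [29, 4, 97, 22, 23, 8]
ans = lst[3]  # -> ans = 22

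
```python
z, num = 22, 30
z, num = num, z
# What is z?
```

Answer: 30

Derivation:
Trace (tracking z):
z, num = (22, 30)  # -> z = 22, num = 30
z, num = (num, z)  # -> z = 30, num = 22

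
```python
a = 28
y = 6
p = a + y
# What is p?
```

Answer: 34

Derivation:
Trace (tracking p):
a = 28  # -> a = 28
y = 6  # -> y = 6
p = a + y  # -> p = 34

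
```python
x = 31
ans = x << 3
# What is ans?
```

Trace (tracking ans):
x = 31  # -> x = 31
ans = x << 3  # -> ans = 248

Answer: 248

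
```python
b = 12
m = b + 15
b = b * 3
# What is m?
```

Answer: 27

Derivation:
Trace (tracking m):
b = 12  # -> b = 12
m = b + 15  # -> m = 27
b = b * 3  # -> b = 36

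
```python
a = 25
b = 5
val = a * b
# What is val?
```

Answer: 125

Derivation:
Trace (tracking val):
a = 25  # -> a = 25
b = 5  # -> b = 5
val = a * b  # -> val = 125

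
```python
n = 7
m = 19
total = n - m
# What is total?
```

Answer: -12

Derivation:
Trace (tracking total):
n = 7  # -> n = 7
m = 19  # -> m = 19
total = n - m  # -> total = -12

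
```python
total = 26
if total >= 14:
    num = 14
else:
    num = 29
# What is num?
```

Answer: 14

Derivation:
Trace (tracking num):
total = 26  # -> total = 26
if total >= 14:  # condition is True
    num = 14  # -> num = 14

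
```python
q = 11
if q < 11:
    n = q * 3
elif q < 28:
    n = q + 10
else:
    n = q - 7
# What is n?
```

Answer: 21

Derivation:
Trace (tracking n):
q = 11  # -> q = 11
if q < 11:  # condition is False
elif q < 28:  # condition is True
    n = q + 10  # -> n = 21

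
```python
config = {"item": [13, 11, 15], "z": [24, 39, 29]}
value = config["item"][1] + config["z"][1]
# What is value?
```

Answer: 50

Derivation:
Trace (tracking value):
config = {'item': [13, 11, 15], 'z': [24, 39, 29]}  # -> config = {'item': [13, 11, 15], 'z': [24, 39, 29]}
value = config['item'][1] + config['z'][1]  # -> value = 50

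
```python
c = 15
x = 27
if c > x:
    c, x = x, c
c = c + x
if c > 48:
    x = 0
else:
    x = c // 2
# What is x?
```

Answer: 21

Derivation:
Trace (tracking x):
c = 15  # -> c = 15
x = 27  # -> x = 27
if c > x:  # condition is False
c = c + x  # -> c = 42
if c > 48:  # condition is False
else:
    x = c // 2  # -> x = 21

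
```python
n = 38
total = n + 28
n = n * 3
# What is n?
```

Trace (tracking n):
n = 38  # -> n = 38
total = n + 28  # -> total = 66
n = n * 3  # -> n = 114

Answer: 114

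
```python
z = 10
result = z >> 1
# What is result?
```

Trace (tracking result):
z = 10  # -> z = 10
result = z >> 1  # -> result = 5

Answer: 5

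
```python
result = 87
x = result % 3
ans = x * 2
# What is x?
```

Answer: 0

Derivation:
Trace (tracking x):
result = 87  # -> result = 87
x = result % 3  # -> x = 0
ans = x * 2  # -> ans = 0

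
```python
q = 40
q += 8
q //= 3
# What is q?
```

Answer: 16

Derivation:
Trace (tracking q):
q = 40  # -> q = 40
q += 8  # -> q = 48
q //= 3  # -> q = 16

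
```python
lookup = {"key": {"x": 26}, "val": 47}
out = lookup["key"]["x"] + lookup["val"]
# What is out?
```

Answer: 73

Derivation:
Trace (tracking out):
lookup = {'key': {'x': 26}, 'val': 47}  # -> lookup = {'key': {'x': 26}, 'val': 47}
out = lookup['key']['x'] + lookup['val']  # -> out = 73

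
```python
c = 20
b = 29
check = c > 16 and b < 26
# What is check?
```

Answer: False

Derivation:
Trace (tracking check):
c = 20  # -> c = 20
b = 29  # -> b = 29
check = c > 16 and b < 26  # -> check = False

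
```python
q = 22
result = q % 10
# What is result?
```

Trace (tracking result):
q = 22  # -> q = 22
result = q % 10  # -> result = 2

Answer: 2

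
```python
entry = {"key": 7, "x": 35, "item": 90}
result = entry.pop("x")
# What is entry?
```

Answer: {'key': 7, 'item': 90}

Derivation:
Trace (tracking entry):
entry = {'key': 7, 'x': 35, 'item': 90}  # -> entry = {'key': 7, 'x': 35, 'item': 90}
result = entry.pop('x')  # -> result = 35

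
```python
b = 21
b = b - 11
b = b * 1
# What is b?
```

Answer: 10

Derivation:
Trace (tracking b):
b = 21  # -> b = 21
b = b - 11  # -> b = 10
b = b * 1  # -> b = 10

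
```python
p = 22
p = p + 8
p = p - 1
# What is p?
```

Trace (tracking p):
p = 22  # -> p = 22
p = p + 8  # -> p = 30
p = p - 1  # -> p = 29

Answer: 29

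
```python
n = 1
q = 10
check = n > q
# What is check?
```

Trace (tracking check):
n = 1  # -> n = 1
q = 10  # -> q = 10
check = n > q  # -> check = False

Answer: False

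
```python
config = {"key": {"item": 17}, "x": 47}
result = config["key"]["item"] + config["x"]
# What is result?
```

Answer: 64

Derivation:
Trace (tracking result):
config = {'key': {'item': 17}, 'x': 47}  # -> config = {'key': {'item': 17}, 'x': 47}
result = config['key']['item'] + config['x']  # -> result = 64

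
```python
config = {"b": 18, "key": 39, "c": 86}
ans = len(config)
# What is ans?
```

Trace (tracking ans):
config = {'b': 18, 'key': 39, 'c': 86}  # -> config = {'b': 18, 'key': 39, 'c': 86}
ans = len(config)  # -> ans = 3

Answer: 3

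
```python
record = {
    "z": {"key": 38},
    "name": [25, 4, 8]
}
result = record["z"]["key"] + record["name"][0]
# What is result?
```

Answer: 63

Derivation:
Trace (tracking result):
record = {'z': {'key': 38}, 'name': [25, 4, 8]}  # -> record = {'z': {'key': 38}, 'name': [25, 4, 8]}
result = record['z']['key'] + record['name'][0]  # -> result = 63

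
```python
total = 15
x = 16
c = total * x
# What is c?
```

Trace (tracking c):
total = 15  # -> total = 15
x = 16  # -> x = 16
c = total * x  # -> c = 240

Answer: 240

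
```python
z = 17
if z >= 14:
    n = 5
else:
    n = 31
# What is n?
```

Answer: 5

Derivation:
Trace (tracking n):
z = 17  # -> z = 17
if z >= 14:  # condition is True
    n = 5  # -> n = 5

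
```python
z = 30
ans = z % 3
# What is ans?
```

Answer: 0

Derivation:
Trace (tracking ans):
z = 30  # -> z = 30
ans = z % 3  # -> ans = 0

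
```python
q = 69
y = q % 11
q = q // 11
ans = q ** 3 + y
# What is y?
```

Answer: 3

Derivation:
Trace (tracking y):
q = 69  # -> q = 69
y = q % 11  # -> y = 3
q = q // 11  # -> q = 6
ans = q ** 3 + y  # -> ans = 219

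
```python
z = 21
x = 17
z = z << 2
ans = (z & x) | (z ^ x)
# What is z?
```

Trace (tracking z):
z = 21  # -> z = 21
x = 17  # -> x = 17
z = z << 2  # -> z = 84
ans = z & x | z ^ x  # -> ans = 85

Answer: 84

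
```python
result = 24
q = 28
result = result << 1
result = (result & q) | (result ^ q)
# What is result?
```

Trace (tracking result):
result = 24  # -> result = 24
q = 28  # -> q = 28
result = result << 1  # -> result = 48
result = result & q | result ^ q  # -> result = 60

Answer: 60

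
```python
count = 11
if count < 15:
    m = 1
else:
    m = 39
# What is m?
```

Trace (tracking m):
count = 11  # -> count = 11
if count < 15:  # condition is True
    m = 1  # -> m = 1

Answer: 1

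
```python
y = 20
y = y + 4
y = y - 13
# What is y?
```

Trace (tracking y):
y = 20  # -> y = 20
y = y + 4  # -> y = 24
y = y - 13  # -> y = 11

Answer: 11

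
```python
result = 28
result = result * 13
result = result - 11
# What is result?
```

Answer: 353

Derivation:
Trace (tracking result):
result = 28  # -> result = 28
result = result * 13  # -> result = 364
result = result - 11  # -> result = 353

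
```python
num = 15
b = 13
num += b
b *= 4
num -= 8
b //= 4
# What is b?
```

Trace (tracking b):
num = 15  # -> num = 15
b = 13  # -> b = 13
num += b  # -> num = 28
b *= 4  # -> b = 52
num -= 8  # -> num = 20
b //= 4  # -> b = 13

Answer: 13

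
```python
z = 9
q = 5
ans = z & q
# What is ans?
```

Answer: 1

Derivation:
Trace (tracking ans):
z = 9  # -> z = 9
q = 5  # -> q = 5
ans = z & q  # -> ans = 1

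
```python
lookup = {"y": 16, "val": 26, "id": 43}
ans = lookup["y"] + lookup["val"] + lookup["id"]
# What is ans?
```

Answer: 85

Derivation:
Trace (tracking ans):
lookup = {'y': 16, 'val': 26, 'id': 43}  # -> lookup = {'y': 16, 'val': 26, 'id': 43}
ans = lookup['y'] + lookup['val'] + lookup['id']  # -> ans = 85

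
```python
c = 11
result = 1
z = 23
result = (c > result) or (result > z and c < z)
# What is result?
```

Answer: True

Derivation:
Trace (tracking result):
c = 11  # -> c = 11
result = 1  # -> result = 1
z = 23  # -> z = 23
result = c > result or (result > z and c < z)  # -> result = True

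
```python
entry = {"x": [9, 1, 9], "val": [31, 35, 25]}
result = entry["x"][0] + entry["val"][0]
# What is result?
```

Answer: 40

Derivation:
Trace (tracking result):
entry = {'x': [9, 1, 9], 'val': [31, 35, 25]}  # -> entry = {'x': [9, 1, 9], 'val': [31, 35, 25]}
result = entry['x'][0] + entry['val'][0]  # -> result = 40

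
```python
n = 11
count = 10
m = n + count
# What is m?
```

Answer: 21

Derivation:
Trace (tracking m):
n = 11  # -> n = 11
count = 10  # -> count = 10
m = n + count  # -> m = 21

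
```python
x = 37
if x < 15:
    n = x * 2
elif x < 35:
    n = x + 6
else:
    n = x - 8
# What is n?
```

Trace (tracking n):
x = 37  # -> x = 37
if x < 15:  # condition is False
elif x < 35:  # condition is False
else:
    n = x - 8  # -> n = 29

Answer: 29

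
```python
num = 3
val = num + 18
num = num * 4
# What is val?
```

Answer: 21

Derivation:
Trace (tracking val):
num = 3  # -> num = 3
val = num + 18  # -> val = 21
num = num * 4  # -> num = 12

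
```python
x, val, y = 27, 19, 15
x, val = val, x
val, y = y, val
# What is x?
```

Trace (tracking x):
x, val, y = (27, 19, 15)  # -> x = 27, val = 19, y = 15
x, val = (val, x)  # -> x = 19, val = 27
val, y = (y, val)  # -> val = 15, y = 27

Answer: 19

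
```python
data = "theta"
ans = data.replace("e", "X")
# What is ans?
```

Answer: 'thXta'

Derivation:
Trace (tracking ans):
data = 'theta'  # -> data = 'theta'
ans = data.replace('e', 'X')  # -> ans = 'thXta'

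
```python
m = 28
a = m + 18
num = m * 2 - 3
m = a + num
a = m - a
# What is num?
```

Answer: 53

Derivation:
Trace (tracking num):
m = 28  # -> m = 28
a = m + 18  # -> a = 46
num = m * 2 - 3  # -> num = 53
m = a + num  # -> m = 99
a = m - a  # -> a = 53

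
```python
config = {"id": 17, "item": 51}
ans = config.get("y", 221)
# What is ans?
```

Trace (tracking ans):
config = {'id': 17, 'item': 51}  # -> config = {'id': 17, 'item': 51}
ans = config.get('y', 221)  # -> ans = 221

Answer: 221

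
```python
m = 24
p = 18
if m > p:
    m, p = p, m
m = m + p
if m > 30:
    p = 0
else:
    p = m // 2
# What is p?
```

Trace (tracking p):
m = 24  # -> m = 24
p = 18  # -> p = 18
if m > p:  # condition is True
    m, p = (p, m)  # -> m = 18, p = 24
m = m + p  # -> m = 42
if m > 30:  # condition is True
    p = 0  # -> p = 0

Answer: 0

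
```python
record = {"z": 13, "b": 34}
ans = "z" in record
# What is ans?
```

Answer: True

Derivation:
Trace (tracking ans):
record = {'z': 13, 'b': 34}  # -> record = {'z': 13, 'b': 34}
ans = 'z' in record  # -> ans = True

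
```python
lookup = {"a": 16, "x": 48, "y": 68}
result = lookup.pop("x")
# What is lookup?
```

Answer: {'a': 16, 'y': 68}

Derivation:
Trace (tracking lookup):
lookup = {'a': 16, 'x': 48, 'y': 68}  # -> lookup = {'a': 16, 'x': 48, 'y': 68}
result = lookup.pop('x')  # -> result = 48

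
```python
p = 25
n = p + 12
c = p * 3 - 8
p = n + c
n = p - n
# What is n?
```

Trace (tracking n):
p = 25  # -> p = 25
n = p + 12  # -> n = 37
c = p * 3 - 8  # -> c = 67
p = n + c  # -> p = 104
n = p - n  # -> n = 67

Answer: 67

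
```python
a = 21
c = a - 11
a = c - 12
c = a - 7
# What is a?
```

Trace (tracking a):
a = 21  # -> a = 21
c = a - 11  # -> c = 10
a = c - 12  # -> a = -2
c = a - 7  # -> c = -9

Answer: -2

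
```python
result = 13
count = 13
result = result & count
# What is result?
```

Answer: 13

Derivation:
Trace (tracking result):
result = 13  # -> result = 13
count = 13  # -> count = 13
result = result & count  # -> result = 13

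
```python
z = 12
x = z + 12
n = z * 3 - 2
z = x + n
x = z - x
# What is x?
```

Trace (tracking x):
z = 12  # -> z = 12
x = z + 12  # -> x = 24
n = z * 3 - 2  # -> n = 34
z = x + n  # -> z = 58
x = z - x  # -> x = 34

Answer: 34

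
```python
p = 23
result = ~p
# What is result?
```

Answer: -24

Derivation:
Trace (tracking result):
p = 23  # -> p = 23
result = ~p  # -> result = -24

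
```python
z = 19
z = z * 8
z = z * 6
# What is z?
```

Answer: 912

Derivation:
Trace (tracking z):
z = 19  # -> z = 19
z = z * 8  # -> z = 152
z = z * 6  # -> z = 912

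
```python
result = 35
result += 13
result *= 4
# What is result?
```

Answer: 192

Derivation:
Trace (tracking result):
result = 35  # -> result = 35
result += 13  # -> result = 48
result *= 4  # -> result = 192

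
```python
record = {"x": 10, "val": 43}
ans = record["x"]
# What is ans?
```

Trace (tracking ans):
record = {'x': 10, 'val': 43}  # -> record = {'x': 10, 'val': 43}
ans = record['x']  # -> ans = 10

Answer: 10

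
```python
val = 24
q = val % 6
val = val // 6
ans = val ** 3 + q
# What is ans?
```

Answer: 64

Derivation:
Trace (tracking ans):
val = 24  # -> val = 24
q = val % 6  # -> q = 0
val = val // 6  # -> val = 4
ans = val ** 3 + q  # -> ans = 64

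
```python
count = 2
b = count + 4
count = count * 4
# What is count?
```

Trace (tracking count):
count = 2  # -> count = 2
b = count + 4  # -> b = 6
count = count * 4  # -> count = 8

Answer: 8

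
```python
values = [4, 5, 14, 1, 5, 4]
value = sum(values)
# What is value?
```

Trace (tracking value):
values = [4, 5, 14, 1, 5, 4]  # -> values = [4, 5, 14, 1, 5, 4]
value = sum(values)  # -> value = 33

Answer: 33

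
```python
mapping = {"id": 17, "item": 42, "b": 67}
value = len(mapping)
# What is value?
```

Trace (tracking value):
mapping = {'id': 17, 'item': 42, 'b': 67}  # -> mapping = {'id': 17, 'item': 42, 'b': 67}
value = len(mapping)  # -> value = 3

Answer: 3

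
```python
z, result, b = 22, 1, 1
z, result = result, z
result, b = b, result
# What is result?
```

Trace (tracking result):
z, result, b = (22, 1, 1)  # -> z = 22, result = 1, b = 1
z, result = (result, z)  # -> z = 1, result = 22
result, b = (b, result)  # -> result = 1, b = 22

Answer: 1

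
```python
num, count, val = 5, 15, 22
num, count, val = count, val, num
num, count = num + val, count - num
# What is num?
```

Answer: 20

Derivation:
Trace (tracking num):
num, count, val = (5, 15, 22)  # -> num = 5, count = 15, val = 22
num, count, val = (count, val, num)  # -> num = 15, count = 22, val = 5
num, count = (num + val, count - num)  # -> num = 20, count = 7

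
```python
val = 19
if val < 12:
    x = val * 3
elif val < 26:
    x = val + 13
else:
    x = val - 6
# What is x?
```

Trace (tracking x):
val = 19  # -> val = 19
if val < 12:  # condition is False
elif val < 26:  # condition is True
    x = val + 13  # -> x = 32

Answer: 32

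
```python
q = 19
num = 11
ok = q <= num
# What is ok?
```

Trace (tracking ok):
q = 19  # -> q = 19
num = 11  # -> num = 11
ok = q <= num  # -> ok = False

Answer: False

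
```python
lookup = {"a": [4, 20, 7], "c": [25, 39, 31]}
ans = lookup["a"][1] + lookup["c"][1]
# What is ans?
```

Answer: 59

Derivation:
Trace (tracking ans):
lookup = {'a': [4, 20, 7], 'c': [25, 39, 31]}  # -> lookup = {'a': [4, 20, 7], 'c': [25, 39, 31]}
ans = lookup['a'][1] + lookup['c'][1]  # -> ans = 59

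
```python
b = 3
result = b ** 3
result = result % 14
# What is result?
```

Trace (tracking result):
b = 3  # -> b = 3
result = b ** 3  # -> result = 27
result = result % 14  # -> result = 13

Answer: 13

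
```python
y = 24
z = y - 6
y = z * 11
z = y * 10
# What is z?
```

Trace (tracking z):
y = 24  # -> y = 24
z = y - 6  # -> z = 18
y = z * 11  # -> y = 198
z = y * 10  # -> z = 1980

Answer: 1980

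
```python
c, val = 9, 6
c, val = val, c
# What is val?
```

Trace (tracking val):
c, val = (9, 6)  # -> c = 9, val = 6
c, val = (val, c)  # -> c = 6, val = 9

Answer: 9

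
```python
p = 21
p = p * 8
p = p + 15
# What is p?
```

Trace (tracking p):
p = 21  # -> p = 21
p = p * 8  # -> p = 168
p = p + 15  # -> p = 183

Answer: 183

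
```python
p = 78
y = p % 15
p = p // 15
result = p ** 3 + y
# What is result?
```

Answer: 128

Derivation:
Trace (tracking result):
p = 78  # -> p = 78
y = p % 15  # -> y = 3
p = p // 15  # -> p = 5
result = p ** 3 + y  # -> result = 128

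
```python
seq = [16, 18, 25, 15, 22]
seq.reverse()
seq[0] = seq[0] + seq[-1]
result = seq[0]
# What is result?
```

Trace (tracking result):
seq = [16, 18, 25, 15, 22]  # -> seq = [16, 18, 25, 15, 22]
seq.reverse()  # -> seq = [22, 15, 25, 18, 16]
seq[0] = seq[0] + seq[-1]  # -> seq = [38, 15, 25, 18, 16]
result = seq[0]  # -> result = 38

Answer: 38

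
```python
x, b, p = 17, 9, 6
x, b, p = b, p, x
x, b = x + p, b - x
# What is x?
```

Answer: 26

Derivation:
Trace (tracking x):
x, b, p = (17, 9, 6)  # -> x = 17, b = 9, p = 6
x, b, p = (b, p, x)  # -> x = 9, b = 6, p = 17
x, b = (x + p, b - x)  # -> x = 26, b = -3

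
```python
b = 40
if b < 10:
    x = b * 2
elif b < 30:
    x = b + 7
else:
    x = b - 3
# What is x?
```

Answer: 37

Derivation:
Trace (tracking x):
b = 40  # -> b = 40
if b < 10:  # condition is False
elif b < 30:  # condition is False
else:
    x = b - 3  # -> x = 37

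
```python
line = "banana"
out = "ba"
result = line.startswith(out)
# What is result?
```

Answer: True

Derivation:
Trace (tracking result):
line = 'banana'  # -> line = 'banana'
out = 'ba'  # -> out = 'ba'
result = line.startswith(out)  # -> result = True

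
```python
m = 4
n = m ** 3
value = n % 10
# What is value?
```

Trace (tracking value):
m = 4  # -> m = 4
n = m ** 3  # -> n = 64
value = n % 10  # -> value = 4

Answer: 4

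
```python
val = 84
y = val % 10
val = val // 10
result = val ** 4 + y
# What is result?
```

Answer: 4100

Derivation:
Trace (tracking result):
val = 84  # -> val = 84
y = val % 10  # -> y = 4
val = val // 10  # -> val = 8
result = val ** 4 + y  # -> result = 4100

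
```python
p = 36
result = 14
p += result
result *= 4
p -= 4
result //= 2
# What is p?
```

Answer: 46

Derivation:
Trace (tracking p):
p = 36  # -> p = 36
result = 14  # -> result = 14
p += result  # -> p = 50
result *= 4  # -> result = 56
p -= 4  # -> p = 46
result //= 2  # -> result = 28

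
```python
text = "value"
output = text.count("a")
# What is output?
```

Answer: 1

Derivation:
Trace (tracking output):
text = 'value'  # -> text = 'value'
output = text.count('a')  # -> output = 1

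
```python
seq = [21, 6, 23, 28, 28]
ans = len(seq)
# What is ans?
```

Trace (tracking ans):
seq = [21, 6, 23, 28, 28]  # -> seq = [21, 6, 23, 28, 28]
ans = len(seq)  # -> ans = 5

Answer: 5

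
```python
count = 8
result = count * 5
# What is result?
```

Answer: 40

Derivation:
Trace (tracking result):
count = 8  # -> count = 8
result = count * 5  # -> result = 40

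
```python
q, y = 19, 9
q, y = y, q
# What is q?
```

Answer: 9

Derivation:
Trace (tracking q):
q, y = (19, 9)  # -> q = 19, y = 9
q, y = (y, q)  # -> q = 9, y = 19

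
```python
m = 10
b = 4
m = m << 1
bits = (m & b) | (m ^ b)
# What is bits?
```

Answer: 20

Derivation:
Trace (tracking bits):
m = 10  # -> m = 10
b = 4  # -> b = 4
m = m << 1  # -> m = 20
bits = m & b | m ^ b  # -> bits = 20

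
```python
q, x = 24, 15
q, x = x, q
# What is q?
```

Trace (tracking q):
q, x = (24, 15)  # -> q = 24, x = 15
q, x = (x, q)  # -> q = 15, x = 24

Answer: 15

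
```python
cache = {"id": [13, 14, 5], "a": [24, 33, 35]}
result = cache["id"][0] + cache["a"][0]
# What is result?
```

Answer: 37

Derivation:
Trace (tracking result):
cache = {'id': [13, 14, 5], 'a': [24, 33, 35]}  # -> cache = {'id': [13, 14, 5], 'a': [24, 33, 35]}
result = cache['id'][0] + cache['a'][0]  # -> result = 37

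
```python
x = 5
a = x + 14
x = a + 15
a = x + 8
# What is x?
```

Answer: 34

Derivation:
Trace (tracking x):
x = 5  # -> x = 5
a = x + 14  # -> a = 19
x = a + 15  # -> x = 34
a = x + 8  # -> a = 42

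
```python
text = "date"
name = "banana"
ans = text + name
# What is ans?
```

Answer: 'datebanana'

Derivation:
Trace (tracking ans):
text = 'date'  # -> text = 'date'
name = 'banana'  # -> name = 'banana'
ans = text + name  # -> ans = 'datebanana'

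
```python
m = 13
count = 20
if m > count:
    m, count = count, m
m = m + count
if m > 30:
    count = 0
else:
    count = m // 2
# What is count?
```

Answer: 0

Derivation:
Trace (tracking count):
m = 13  # -> m = 13
count = 20  # -> count = 20
if m > count:  # condition is False
m = m + count  # -> m = 33
if m > 30:  # condition is True
    count = 0  # -> count = 0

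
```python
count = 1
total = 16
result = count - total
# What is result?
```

Trace (tracking result):
count = 1  # -> count = 1
total = 16  # -> total = 16
result = count - total  # -> result = -15

Answer: -15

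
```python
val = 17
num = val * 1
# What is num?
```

Answer: 17

Derivation:
Trace (tracking num):
val = 17  # -> val = 17
num = val * 1  # -> num = 17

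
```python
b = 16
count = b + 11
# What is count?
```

Answer: 27

Derivation:
Trace (tracking count):
b = 16  # -> b = 16
count = b + 11  # -> count = 27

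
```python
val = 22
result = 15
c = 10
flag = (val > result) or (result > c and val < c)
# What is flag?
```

Answer: True

Derivation:
Trace (tracking flag):
val = 22  # -> val = 22
result = 15  # -> result = 15
c = 10  # -> c = 10
flag = val > result or (result > c and val < c)  # -> flag = True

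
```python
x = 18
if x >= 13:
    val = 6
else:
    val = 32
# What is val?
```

Trace (tracking val):
x = 18  # -> x = 18
if x >= 13:  # condition is True
    val = 6  # -> val = 6

Answer: 6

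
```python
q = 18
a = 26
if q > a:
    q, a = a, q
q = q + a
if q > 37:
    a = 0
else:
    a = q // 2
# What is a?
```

Answer: 0

Derivation:
Trace (tracking a):
q = 18  # -> q = 18
a = 26  # -> a = 26
if q > a:  # condition is False
q = q + a  # -> q = 44
if q > 37:  # condition is True
    a = 0  # -> a = 0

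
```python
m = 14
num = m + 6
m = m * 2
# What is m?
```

Answer: 28

Derivation:
Trace (tracking m):
m = 14  # -> m = 14
num = m + 6  # -> num = 20
m = m * 2  # -> m = 28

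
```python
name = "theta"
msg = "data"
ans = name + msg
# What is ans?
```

Trace (tracking ans):
name = 'theta'  # -> name = 'theta'
msg = 'data'  # -> msg = 'data'
ans = name + msg  # -> ans = 'thetadata'

Answer: 'thetadata'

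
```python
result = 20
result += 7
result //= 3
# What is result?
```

Answer: 9

Derivation:
Trace (tracking result):
result = 20  # -> result = 20
result += 7  # -> result = 27
result //= 3  # -> result = 9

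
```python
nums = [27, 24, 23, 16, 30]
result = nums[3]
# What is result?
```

Trace (tracking result):
nums = [27, 24, 23, 16, 30]  # -> nums = [27, 24, 23, 16, 30]
result = nums[3]  # -> result = 16

Answer: 16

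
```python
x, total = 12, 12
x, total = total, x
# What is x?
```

Answer: 12

Derivation:
Trace (tracking x):
x, total = (12, 12)  # -> x = 12, total = 12
x, total = (total, x)  # -> x = 12, total = 12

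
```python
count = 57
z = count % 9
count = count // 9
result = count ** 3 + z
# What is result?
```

Trace (tracking result):
count = 57  # -> count = 57
z = count % 9  # -> z = 3
count = count // 9  # -> count = 6
result = count ** 3 + z  # -> result = 219

Answer: 219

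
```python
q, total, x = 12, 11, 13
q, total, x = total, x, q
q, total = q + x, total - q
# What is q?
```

Answer: 23

Derivation:
Trace (tracking q):
q, total, x = (12, 11, 13)  # -> q = 12, total = 11, x = 13
q, total, x = (total, x, q)  # -> q = 11, total = 13, x = 12
q, total = (q + x, total - q)  # -> q = 23, total = 2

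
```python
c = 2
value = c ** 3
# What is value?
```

Trace (tracking value):
c = 2  # -> c = 2
value = c ** 3  # -> value = 8

Answer: 8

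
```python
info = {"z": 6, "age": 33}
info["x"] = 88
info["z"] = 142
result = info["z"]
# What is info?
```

Trace (tracking info):
info = {'z': 6, 'age': 33}  # -> info = {'z': 6, 'age': 33}
info['x'] = 88  # -> info = {'z': 6, 'age': 33, 'x': 88}
info['z'] = 142  # -> info = {'z': 142, 'age': 33, 'x': 88}
result = info['z']  # -> result = 142

Answer: {'z': 142, 'age': 33, 'x': 88}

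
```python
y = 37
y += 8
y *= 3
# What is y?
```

Trace (tracking y):
y = 37  # -> y = 37
y += 8  # -> y = 45
y *= 3  # -> y = 135

Answer: 135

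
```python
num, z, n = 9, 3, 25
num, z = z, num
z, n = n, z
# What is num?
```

Answer: 3

Derivation:
Trace (tracking num):
num, z, n = (9, 3, 25)  # -> num = 9, z = 3, n = 25
num, z = (z, num)  # -> num = 3, z = 9
z, n = (n, z)  # -> z = 25, n = 9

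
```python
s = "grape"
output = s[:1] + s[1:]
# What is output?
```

Answer: 'grape'

Derivation:
Trace (tracking output):
s = 'grape'  # -> s = 'grape'
output = s[:1] + s[1:]  # -> output = 'grape'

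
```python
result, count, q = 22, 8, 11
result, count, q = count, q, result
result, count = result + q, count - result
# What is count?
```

Answer: 3

Derivation:
Trace (tracking count):
result, count, q = (22, 8, 11)  # -> result = 22, count = 8, q = 11
result, count, q = (count, q, result)  # -> result = 8, count = 11, q = 22
result, count = (result + q, count - result)  # -> result = 30, count = 3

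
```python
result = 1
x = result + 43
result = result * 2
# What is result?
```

Answer: 2

Derivation:
Trace (tracking result):
result = 1  # -> result = 1
x = result + 43  # -> x = 44
result = result * 2  # -> result = 2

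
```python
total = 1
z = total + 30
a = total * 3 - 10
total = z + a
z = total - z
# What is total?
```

Trace (tracking total):
total = 1  # -> total = 1
z = total + 30  # -> z = 31
a = total * 3 - 10  # -> a = -7
total = z + a  # -> total = 24
z = total - z  # -> z = -7

Answer: 24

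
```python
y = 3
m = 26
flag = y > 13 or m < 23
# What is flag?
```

Trace (tracking flag):
y = 3  # -> y = 3
m = 26  # -> m = 26
flag = y > 13 or m < 23  # -> flag = False

Answer: False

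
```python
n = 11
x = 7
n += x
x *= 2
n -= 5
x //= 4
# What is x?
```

Answer: 3

Derivation:
Trace (tracking x):
n = 11  # -> n = 11
x = 7  # -> x = 7
n += x  # -> n = 18
x *= 2  # -> x = 14
n -= 5  # -> n = 13
x //= 4  # -> x = 3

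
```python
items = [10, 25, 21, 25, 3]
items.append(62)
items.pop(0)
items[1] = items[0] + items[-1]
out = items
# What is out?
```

Trace (tracking out):
items = [10, 25, 21, 25, 3]  # -> items = [10, 25, 21, 25, 3]
items.append(62)  # -> items = [10, 25, 21, 25, 3, 62]
items.pop(0)  # -> items = [25, 21, 25, 3, 62]
items[1] = items[0] + items[-1]  # -> items = [25, 87, 25, 3, 62]
out = items  # -> out = [25, 87, 25, 3, 62]

Answer: [25, 87, 25, 3, 62]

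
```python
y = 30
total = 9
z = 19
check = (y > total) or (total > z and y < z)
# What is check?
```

Trace (tracking check):
y = 30  # -> y = 30
total = 9  # -> total = 9
z = 19  # -> z = 19
check = y > total or (total > z and y < z)  # -> check = True

Answer: True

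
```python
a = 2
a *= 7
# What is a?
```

Trace (tracking a):
a = 2  # -> a = 2
a *= 7  # -> a = 14

Answer: 14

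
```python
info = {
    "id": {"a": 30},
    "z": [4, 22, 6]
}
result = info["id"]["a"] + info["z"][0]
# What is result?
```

Answer: 34

Derivation:
Trace (tracking result):
info = {'id': {'a': 30}, 'z': [4, 22, 6]}  # -> info = {'id': {'a': 30}, 'z': [4, 22, 6]}
result = info['id']['a'] + info['z'][0]  # -> result = 34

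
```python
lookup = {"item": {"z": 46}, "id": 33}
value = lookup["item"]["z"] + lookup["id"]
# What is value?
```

Answer: 79

Derivation:
Trace (tracking value):
lookup = {'item': {'z': 46}, 'id': 33}  # -> lookup = {'item': {'z': 46}, 'id': 33}
value = lookup['item']['z'] + lookup['id']  # -> value = 79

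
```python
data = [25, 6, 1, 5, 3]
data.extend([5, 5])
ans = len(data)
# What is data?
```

Answer: [25, 6, 1, 5, 3, 5, 5]

Derivation:
Trace (tracking data):
data = [25, 6, 1, 5, 3]  # -> data = [25, 6, 1, 5, 3]
data.extend([5, 5])  # -> data = [25, 6, 1, 5, 3, 5, 5]
ans = len(data)  # -> ans = 7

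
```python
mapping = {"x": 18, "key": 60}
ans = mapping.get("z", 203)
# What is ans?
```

Answer: 203

Derivation:
Trace (tracking ans):
mapping = {'x': 18, 'key': 60}  # -> mapping = {'x': 18, 'key': 60}
ans = mapping.get('z', 203)  # -> ans = 203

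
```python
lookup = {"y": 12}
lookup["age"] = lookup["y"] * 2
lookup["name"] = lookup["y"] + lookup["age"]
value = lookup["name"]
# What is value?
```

Answer: 36

Derivation:
Trace (tracking value):
lookup = {'y': 12}  # -> lookup = {'y': 12}
lookup['age'] = lookup['y'] * 2  # -> lookup = {'y': 12, 'age': 24}
lookup['name'] = lookup['y'] + lookup['age']  # -> lookup = {'y': 12, 'age': 24, 'name': 36}
value = lookup['name']  # -> value = 36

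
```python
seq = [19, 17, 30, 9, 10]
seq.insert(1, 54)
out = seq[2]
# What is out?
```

Trace (tracking out):
seq = [19, 17, 30, 9, 10]  # -> seq = [19, 17, 30, 9, 10]
seq.insert(1, 54)  # -> seq = [19, 54, 17, 30, 9, 10]
out = seq[2]  # -> out = 17

Answer: 17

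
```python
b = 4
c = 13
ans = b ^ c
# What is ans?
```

Trace (tracking ans):
b = 4  # -> b = 4
c = 13  # -> c = 13
ans = b ^ c  # -> ans = 9

Answer: 9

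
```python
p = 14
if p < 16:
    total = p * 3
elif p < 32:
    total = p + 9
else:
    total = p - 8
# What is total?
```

Answer: 42

Derivation:
Trace (tracking total):
p = 14  # -> p = 14
if p < 16:  # condition is True
    total = p * 3  # -> total = 42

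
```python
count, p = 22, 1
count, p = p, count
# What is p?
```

Answer: 22

Derivation:
Trace (tracking p):
count, p = (22, 1)  # -> count = 22, p = 1
count, p = (p, count)  # -> count = 1, p = 22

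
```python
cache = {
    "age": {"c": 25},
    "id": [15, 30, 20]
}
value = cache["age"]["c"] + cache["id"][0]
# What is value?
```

Trace (tracking value):
cache = {'age': {'c': 25}, 'id': [15, 30, 20]}  # -> cache = {'age': {'c': 25}, 'id': [15, 30, 20]}
value = cache['age']['c'] + cache['id'][0]  # -> value = 40

Answer: 40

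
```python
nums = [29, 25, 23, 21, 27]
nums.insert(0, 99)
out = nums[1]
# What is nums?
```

Answer: [99, 29, 25, 23, 21, 27]

Derivation:
Trace (tracking nums):
nums = [29, 25, 23, 21, 27]  # -> nums = [29, 25, 23, 21, 27]
nums.insert(0, 99)  # -> nums = [99, 29, 25, 23, 21, 27]
out = nums[1]  # -> out = 29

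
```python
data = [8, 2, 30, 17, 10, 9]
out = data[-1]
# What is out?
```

Answer: 9

Derivation:
Trace (tracking out):
data = [8, 2, 30, 17, 10, 9]  # -> data = [8, 2, 30, 17, 10, 9]
out = data[-1]  # -> out = 9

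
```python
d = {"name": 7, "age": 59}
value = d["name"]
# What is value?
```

Answer: 7

Derivation:
Trace (tracking value):
d = {'name': 7, 'age': 59}  # -> d = {'name': 7, 'age': 59}
value = d['name']  # -> value = 7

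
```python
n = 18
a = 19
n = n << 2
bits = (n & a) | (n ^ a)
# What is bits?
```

Answer: 91

Derivation:
Trace (tracking bits):
n = 18  # -> n = 18
a = 19  # -> a = 19
n = n << 2  # -> n = 72
bits = n & a | n ^ a  # -> bits = 91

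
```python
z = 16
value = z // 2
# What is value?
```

Answer: 8

Derivation:
Trace (tracking value):
z = 16  # -> z = 16
value = z // 2  # -> value = 8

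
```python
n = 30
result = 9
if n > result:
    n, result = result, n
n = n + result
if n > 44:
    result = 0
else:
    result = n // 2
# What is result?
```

Answer: 19

Derivation:
Trace (tracking result):
n = 30  # -> n = 30
result = 9  # -> result = 9
if n > result:  # condition is True
    n, result = (result, n)  # -> n = 9, result = 30
n = n + result  # -> n = 39
if n > 44:  # condition is False
else:
    result = n // 2  # -> result = 19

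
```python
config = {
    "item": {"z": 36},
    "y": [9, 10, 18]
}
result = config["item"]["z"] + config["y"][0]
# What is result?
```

Trace (tracking result):
config = {'item': {'z': 36}, 'y': [9, 10, 18]}  # -> config = {'item': {'z': 36}, 'y': [9, 10, 18]}
result = config['item']['z'] + config['y'][0]  # -> result = 45

Answer: 45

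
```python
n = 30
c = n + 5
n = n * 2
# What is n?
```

Answer: 60

Derivation:
Trace (tracking n):
n = 30  # -> n = 30
c = n + 5  # -> c = 35
n = n * 2  # -> n = 60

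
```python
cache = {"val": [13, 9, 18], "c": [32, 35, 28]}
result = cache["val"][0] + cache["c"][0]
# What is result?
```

Trace (tracking result):
cache = {'val': [13, 9, 18], 'c': [32, 35, 28]}  # -> cache = {'val': [13, 9, 18], 'c': [32, 35, 28]}
result = cache['val'][0] + cache['c'][0]  # -> result = 45

Answer: 45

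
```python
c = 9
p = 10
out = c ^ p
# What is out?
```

Trace (tracking out):
c = 9  # -> c = 9
p = 10  # -> p = 10
out = c ^ p  # -> out = 3

Answer: 3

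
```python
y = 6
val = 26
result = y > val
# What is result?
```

Trace (tracking result):
y = 6  # -> y = 6
val = 26  # -> val = 26
result = y > val  # -> result = False

Answer: False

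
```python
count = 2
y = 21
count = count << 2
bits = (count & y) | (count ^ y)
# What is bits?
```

Trace (tracking bits):
count = 2  # -> count = 2
y = 21  # -> y = 21
count = count << 2  # -> count = 8
bits = count & y | count ^ y  # -> bits = 29

Answer: 29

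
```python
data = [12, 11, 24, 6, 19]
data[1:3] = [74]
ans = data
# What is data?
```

Answer: [12, 74, 6, 19]

Derivation:
Trace (tracking data):
data = [12, 11, 24, 6, 19]  # -> data = [12, 11, 24, 6, 19]
data[1:3] = [74]  # -> data = [12, 74, 6, 19]
ans = data  # -> ans = [12, 74, 6, 19]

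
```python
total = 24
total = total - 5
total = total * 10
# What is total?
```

Answer: 190

Derivation:
Trace (tracking total):
total = 24  # -> total = 24
total = total - 5  # -> total = 19
total = total * 10  # -> total = 190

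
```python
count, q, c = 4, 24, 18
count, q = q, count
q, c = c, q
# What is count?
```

Answer: 24

Derivation:
Trace (tracking count):
count, q, c = (4, 24, 18)  # -> count = 4, q = 24, c = 18
count, q = (q, count)  # -> count = 24, q = 4
q, c = (c, q)  # -> q = 18, c = 4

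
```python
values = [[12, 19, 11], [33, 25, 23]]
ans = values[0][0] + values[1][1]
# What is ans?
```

Trace (tracking ans):
values = [[12, 19, 11], [33, 25, 23]]  # -> values = [[12, 19, 11], [33, 25, 23]]
ans = values[0][0] + values[1][1]  # -> ans = 37

Answer: 37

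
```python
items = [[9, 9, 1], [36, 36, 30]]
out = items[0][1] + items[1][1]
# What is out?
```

Trace (tracking out):
items = [[9, 9, 1], [36, 36, 30]]  # -> items = [[9, 9, 1], [36, 36, 30]]
out = items[0][1] + items[1][1]  # -> out = 45

Answer: 45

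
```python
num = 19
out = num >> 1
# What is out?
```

Trace (tracking out):
num = 19  # -> num = 19
out = num >> 1  # -> out = 9

Answer: 9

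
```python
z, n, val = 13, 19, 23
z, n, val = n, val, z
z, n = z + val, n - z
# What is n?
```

Answer: 4

Derivation:
Trace (tracking n):
z, n, val = (13, 19, 23)  # -> z = 13, n = 19, val = 23
z, n, val = (n, val, z)  # -> z = 19, n = 23, val = 13
z, n = (z + val, n - z)  # -> z = 32, n = 4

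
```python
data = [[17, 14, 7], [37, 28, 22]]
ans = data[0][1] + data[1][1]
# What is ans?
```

Trace (tracking ans):
data = [[17, 14, 7], [37, 28, 22]]  # -> data = [[17, 14, 7], [37, 28, 22]]
ans = data[0][1] + data[1][1]  # -> ans = 42

Answer: 42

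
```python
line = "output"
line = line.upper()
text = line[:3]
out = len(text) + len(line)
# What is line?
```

Answer: 'OUTPUT'

Derivation:
Trace (tracking line):
line = 'output'  # -> line = 'output'
line = line.upper()  # -> line = 'OUTPUT'
text = line[:3]  # -> text = 'OUT'
out = len(text) + len(line)  # -> out = 9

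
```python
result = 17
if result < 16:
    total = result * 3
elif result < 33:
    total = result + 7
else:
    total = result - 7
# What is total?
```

Trace (tracking total):
result = 17  # -> result = 17
if result < 16:  # condition is False
elif result < 33:  # condition is True
    total = result + 7  # -> total = 24

Answer: 24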